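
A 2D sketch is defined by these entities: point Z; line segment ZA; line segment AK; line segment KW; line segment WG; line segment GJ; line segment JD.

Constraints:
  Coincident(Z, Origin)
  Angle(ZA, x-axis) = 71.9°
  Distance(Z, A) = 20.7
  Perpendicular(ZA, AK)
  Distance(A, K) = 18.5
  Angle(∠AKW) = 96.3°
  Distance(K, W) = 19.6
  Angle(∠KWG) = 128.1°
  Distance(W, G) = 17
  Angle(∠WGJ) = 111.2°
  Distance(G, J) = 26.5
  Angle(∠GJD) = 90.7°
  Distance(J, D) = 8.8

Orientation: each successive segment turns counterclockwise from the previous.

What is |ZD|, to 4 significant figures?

14.68

∠WGJ = 111.2° gives GJ at 6.300° from the x-axis; with |GJ| = 26.5, J = (14.94, -4.597). ∠GJD = 90.7° gives JD at 95.60° from the x-axis; with |JD| = 8.8, D = (14.08, 4.161). Then |ZD| = |D − Z| = 14.68.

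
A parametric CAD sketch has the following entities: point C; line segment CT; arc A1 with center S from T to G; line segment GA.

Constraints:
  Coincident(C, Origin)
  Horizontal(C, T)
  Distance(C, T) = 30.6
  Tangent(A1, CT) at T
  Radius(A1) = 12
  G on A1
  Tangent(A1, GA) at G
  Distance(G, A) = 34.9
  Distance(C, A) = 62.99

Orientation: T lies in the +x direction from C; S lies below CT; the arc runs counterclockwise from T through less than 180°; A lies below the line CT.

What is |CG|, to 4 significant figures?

28.38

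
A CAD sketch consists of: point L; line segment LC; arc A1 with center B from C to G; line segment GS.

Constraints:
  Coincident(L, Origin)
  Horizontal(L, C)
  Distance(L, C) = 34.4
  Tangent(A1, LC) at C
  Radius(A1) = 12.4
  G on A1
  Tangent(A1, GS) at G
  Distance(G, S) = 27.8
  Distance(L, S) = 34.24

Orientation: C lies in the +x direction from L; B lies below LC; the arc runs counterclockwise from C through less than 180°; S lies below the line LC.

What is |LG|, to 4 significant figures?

24.25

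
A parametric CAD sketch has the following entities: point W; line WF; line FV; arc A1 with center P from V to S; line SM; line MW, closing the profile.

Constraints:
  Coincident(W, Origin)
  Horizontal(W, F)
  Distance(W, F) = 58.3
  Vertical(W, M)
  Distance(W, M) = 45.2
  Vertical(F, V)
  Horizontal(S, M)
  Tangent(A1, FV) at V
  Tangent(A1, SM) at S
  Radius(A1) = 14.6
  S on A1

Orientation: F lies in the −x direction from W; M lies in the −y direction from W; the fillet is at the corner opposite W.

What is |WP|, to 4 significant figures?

53.35

W is at the origin; WF is horizontal with |WF| = 58.3 and F on the −x side, so F = (-58.30, 0.000). WM is vertical with |WM| = 45.2 and M on the −y side, so M = (0.000, -45.20). The virtual corner opposite W is at (-58.30, -45.20). The tangent condition forces PV to be normal to FV and the tangent condition forces PS to be normal to SM, with radius 14.6, so the center P sits 14.6 in from both sides at P = (-43.70, -30.60). Then |WP| = |P − W| = 53.35.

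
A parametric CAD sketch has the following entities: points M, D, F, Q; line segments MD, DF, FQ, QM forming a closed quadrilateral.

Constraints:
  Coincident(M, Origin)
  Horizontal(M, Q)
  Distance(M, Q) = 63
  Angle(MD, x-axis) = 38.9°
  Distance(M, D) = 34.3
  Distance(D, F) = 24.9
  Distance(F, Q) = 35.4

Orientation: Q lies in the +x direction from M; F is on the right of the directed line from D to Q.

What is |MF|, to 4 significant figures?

27.96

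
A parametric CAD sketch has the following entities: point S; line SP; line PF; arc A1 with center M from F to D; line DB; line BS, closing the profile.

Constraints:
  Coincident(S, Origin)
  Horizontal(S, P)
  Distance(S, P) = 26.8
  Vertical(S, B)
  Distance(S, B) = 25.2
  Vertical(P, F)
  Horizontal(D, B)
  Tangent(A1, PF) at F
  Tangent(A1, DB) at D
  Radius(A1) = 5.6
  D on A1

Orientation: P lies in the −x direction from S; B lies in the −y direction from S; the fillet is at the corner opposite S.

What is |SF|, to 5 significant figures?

33.202

The virtual corner opposite S is at (-26.800, -25.200). Tangency of A1 to PF means the radius MF is perpendicular to PF and tangency of A1 to DB means the radius MD is perpendicular to DB, with radius 5.6, so the center M sits 5.6 in from both sides at M = (-21.200, -19.600). That places the tangent points at F = (-26.800, -19.600) on PF and D = (-21.200, -25.200) on DB. Then |SF| = |F − S| = 33.202.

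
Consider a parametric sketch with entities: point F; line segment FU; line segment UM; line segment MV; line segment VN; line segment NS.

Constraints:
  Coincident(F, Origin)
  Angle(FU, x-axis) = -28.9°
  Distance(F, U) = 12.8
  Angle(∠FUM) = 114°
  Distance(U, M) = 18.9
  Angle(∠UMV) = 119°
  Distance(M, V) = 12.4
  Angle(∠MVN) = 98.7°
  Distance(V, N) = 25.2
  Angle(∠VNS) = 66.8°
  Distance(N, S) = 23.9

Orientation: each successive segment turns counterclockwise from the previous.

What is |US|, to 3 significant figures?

3.28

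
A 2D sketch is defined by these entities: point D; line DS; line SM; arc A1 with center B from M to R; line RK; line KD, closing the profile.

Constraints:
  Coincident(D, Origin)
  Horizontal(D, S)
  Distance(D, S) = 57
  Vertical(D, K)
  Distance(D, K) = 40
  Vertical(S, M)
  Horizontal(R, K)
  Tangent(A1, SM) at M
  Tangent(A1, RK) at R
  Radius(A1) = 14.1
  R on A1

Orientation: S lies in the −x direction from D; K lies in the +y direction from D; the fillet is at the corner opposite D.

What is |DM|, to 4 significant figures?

62.61

D is at the origin; D and S share the same y with |DS| = 57.0 and S on the −x side, so S = (-57.00, 0.000). D and K share the same x with |DK| = 40.0 and K on the +y side, so K = (0.000, 40.00). The virtual corner opposite D is at (-57.00, 40.00). Tangency of A1 to SM means the radius BM is perpendicular to SM and the tangent condition forces BR to be normal to RK, with radius 14.1, so the center B sits 14.1 in from both sides at B = (-42.90, 25.90). That places the tangent points at M = (-57.00, 25.90) on SM and R = (-42.90, 40.00) on RK. Then |DM| = |M − D| = 62.61.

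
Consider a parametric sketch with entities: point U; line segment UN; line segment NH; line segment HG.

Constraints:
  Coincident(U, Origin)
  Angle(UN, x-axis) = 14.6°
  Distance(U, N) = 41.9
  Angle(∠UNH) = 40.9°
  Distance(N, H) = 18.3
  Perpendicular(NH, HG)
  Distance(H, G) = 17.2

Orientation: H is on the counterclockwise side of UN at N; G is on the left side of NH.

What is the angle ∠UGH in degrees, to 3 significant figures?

127°

∠UNH = 40.9°, so NH runs at 14.6° + (180° − 40.9°) = 154° from the x-axis; with |NH| = 18.3, H = N + 18.3·(cos 154°, sin 154°) = (24.1, 18.7). NH ⟂ HG; with |HG| = 17.2 on the left of NH, G = H + 17.2·(-0.443, -0.896) = (16.5, 3.25). Then cos ∠UGH = GU·GH / (|GU||GH|), giving 127°.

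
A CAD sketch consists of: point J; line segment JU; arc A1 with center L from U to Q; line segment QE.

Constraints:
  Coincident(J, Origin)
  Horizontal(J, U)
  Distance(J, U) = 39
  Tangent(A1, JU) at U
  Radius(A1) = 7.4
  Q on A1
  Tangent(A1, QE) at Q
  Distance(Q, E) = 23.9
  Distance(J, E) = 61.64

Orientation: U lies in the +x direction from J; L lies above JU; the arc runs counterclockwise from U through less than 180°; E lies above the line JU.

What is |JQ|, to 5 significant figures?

45.866

J is at the origin; J and U share the same y with |JU| = 39.0 and U on the +x side, so U = (39.000, 0.0000). A1 meets JU tangentially, so LU is at right angles to JU, so L = U + (0, 7.4) = (39.000, 7.4000). Since LQ ⟂ QE (tangency), |LE| = √(7.4² + 23.9²) = 25.019 regardless of where Q sits on A1. So E lies on both circle(J, 61.64) and circle(L, 25.019); the above-JU intersection is E = (56.001, 25.756). Q is the foot of the tangent from E: Q = (45.673, 4.2023).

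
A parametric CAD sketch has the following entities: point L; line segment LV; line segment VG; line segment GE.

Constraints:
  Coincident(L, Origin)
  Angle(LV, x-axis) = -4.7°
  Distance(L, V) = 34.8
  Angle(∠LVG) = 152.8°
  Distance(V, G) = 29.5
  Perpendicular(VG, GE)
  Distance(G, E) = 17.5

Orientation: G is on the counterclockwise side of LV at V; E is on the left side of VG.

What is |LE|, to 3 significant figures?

60.5

L is at the origin; LV runs at -4.7° with length 34.8, so V = 34.8·(cos -4.7°, sin -4.7°) = (34.7, -2.85). ∠LVG = 152.8°, so VG runs at -4.7° + (180° − 152.8°) = 22.5° from the x-axis; with |VG| = 29.5, G = V + 29.5·(cos 22.5°, sin 22.5°) = (61.9, 8.44). The perpendicularity gives GE at right angles to VG; with |GE| = 17.5 on the left of VG, E = G + 17.5·(-0.383, 0.924) = (55.2, 24.6). Then |LE| = |E − L| = 60.5.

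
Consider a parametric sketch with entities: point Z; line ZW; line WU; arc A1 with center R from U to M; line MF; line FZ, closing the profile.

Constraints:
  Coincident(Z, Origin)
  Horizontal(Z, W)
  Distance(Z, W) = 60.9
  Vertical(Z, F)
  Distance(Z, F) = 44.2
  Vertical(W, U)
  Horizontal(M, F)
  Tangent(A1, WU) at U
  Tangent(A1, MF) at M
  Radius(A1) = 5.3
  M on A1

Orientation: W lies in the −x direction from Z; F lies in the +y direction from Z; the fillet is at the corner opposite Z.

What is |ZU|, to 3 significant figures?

72.3

The virtual corner opposite Z is at (-60.9, 44.2). Tangency of A1 to WU means the radius RU is perpendicular to WU and the tangent condition forces RM to be normal to MF, with radius 5.3, so the center R sits 5.3 in from both sides at R = (-55.6, 38.9). That places the tangent points at U = (-60.9, 38.9) on WU and M = (-55.6, 44.2) on MF. Then |ZU| = |U − Z| = 72.3.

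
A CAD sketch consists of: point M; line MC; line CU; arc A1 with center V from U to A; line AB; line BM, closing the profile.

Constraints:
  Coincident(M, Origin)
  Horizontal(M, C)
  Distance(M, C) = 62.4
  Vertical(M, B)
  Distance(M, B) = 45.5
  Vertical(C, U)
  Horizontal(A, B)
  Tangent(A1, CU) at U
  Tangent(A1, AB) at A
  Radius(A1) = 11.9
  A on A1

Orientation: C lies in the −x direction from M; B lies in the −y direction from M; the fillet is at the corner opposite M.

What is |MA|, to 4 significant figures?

67.97

M is at the origin; MC is horizontal with |MC| = 62.4 and C on the −x side, so C = (-62.40, 0.000). M and B share the same x with |MB| = 45.5 and B on the −y side, so B = (0.000, -45.50). The virtual corner opposite M is at (-62.40, -45.50). A1 meets CU tangentially, so VU is at right angles to CU and A1 meets AB tangentially, so VA is at right angles to AB, with radius 11.9, so the center V sits 11.9 in from both sides at V = (-50.50, -33.60). That places the tangent points at U = (-62.40, -33.60) on CU and A = (-50.50, -45.50) on AB. Then |MA| = |A − M| = 67.97.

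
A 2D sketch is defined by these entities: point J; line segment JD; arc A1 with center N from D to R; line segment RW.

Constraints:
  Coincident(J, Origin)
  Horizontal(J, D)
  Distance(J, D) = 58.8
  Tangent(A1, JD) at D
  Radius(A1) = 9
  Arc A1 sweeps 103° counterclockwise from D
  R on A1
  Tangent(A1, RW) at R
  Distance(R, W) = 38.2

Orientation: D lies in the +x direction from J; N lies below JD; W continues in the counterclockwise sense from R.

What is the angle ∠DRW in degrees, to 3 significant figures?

129°

J is at the origin; J and D share the same y with |JD| = 58.8 and D on the +x side, so D = (58.8, 0.00). A1 meets JD tangentially, so ND is at right angles to JD, so N = D + (0, -9) = (58.8, -9.00). On A1, D sits at bearing 90° from N; a 103° counterclockwise sweep puts R at bearing 193°, so R = N + 9.0·(cos 193°, sin 193°) = (50.0, -11.0). The tangent condition forces NR to be normal to RW, so RW runs along (−sin 193°, cos 193°); with |RW| = 38.2, W = (58.6, -48.2). Then cos ∠DRW = RD·RW / (|RD||RW|), giving 129°.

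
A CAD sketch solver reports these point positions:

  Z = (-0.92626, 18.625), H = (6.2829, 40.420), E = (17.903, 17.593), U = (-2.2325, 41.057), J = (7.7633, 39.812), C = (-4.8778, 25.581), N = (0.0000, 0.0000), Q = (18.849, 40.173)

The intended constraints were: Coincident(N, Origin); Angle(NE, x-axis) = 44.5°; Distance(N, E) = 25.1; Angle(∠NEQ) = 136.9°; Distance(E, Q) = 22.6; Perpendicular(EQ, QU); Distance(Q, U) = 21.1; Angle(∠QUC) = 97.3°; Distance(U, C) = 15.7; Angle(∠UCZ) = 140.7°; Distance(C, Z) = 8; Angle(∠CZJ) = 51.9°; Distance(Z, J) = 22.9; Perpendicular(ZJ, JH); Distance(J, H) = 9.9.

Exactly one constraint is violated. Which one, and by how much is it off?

Distance(J, H) = 9.9 — off by 8.30.

N = (0.00, 0.00) ✓; NE at 44.50° ✓; |NE| = 25.10 ✓; ∠NEQ = 136.9° ✓; |EQ| = 22.60 ✓; ∠(EQ, QU) = 90.00° ✓; |QU| = 21.10 ✓; ∠QUC = 97.30° ✓; |UC| = 15.70 ✓; ∠UCZ = 140.7° ✓; |CZ| = 8.000 ✓; ∠CZJ = 51.90° ✓; |ZJ| = 22.90 ✓; ∠(ZJ, JH) = 89.97° ✓; |JH| = 1.600 ✗.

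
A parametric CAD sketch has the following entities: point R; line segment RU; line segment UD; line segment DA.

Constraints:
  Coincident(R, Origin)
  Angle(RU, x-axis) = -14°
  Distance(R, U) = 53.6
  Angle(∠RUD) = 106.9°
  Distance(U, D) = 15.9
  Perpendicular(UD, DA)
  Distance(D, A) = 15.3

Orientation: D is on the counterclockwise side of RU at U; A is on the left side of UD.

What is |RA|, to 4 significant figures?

47.81

∠RUD = 106.9°, so UD runs at -14.0° + (180° − 106.9°) = 59.10° from the x-axis; with |UD| = 15.9, D = U + 15.9·(cos 59.10°, sin 59.10°) = (60.17, 0.6762). The perpendicularity gives DA at right angles to UD; with |DA| = 15.3 on the left of UD, A = D + 15.3·(-0.8581, 0.5135) = (47.04, 8.533). Then |RA| = |A − R| = 47.81.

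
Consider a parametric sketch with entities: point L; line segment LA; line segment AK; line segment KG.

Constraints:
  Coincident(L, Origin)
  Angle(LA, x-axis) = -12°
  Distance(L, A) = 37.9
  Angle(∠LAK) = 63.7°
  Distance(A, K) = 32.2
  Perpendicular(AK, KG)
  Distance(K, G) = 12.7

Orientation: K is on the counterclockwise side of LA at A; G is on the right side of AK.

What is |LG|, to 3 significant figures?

49.2

L is at the origin; LA runs at -12.0° with length 37.9, so A = 37.9·(cos -12.0°, sin -12.0°) = (37.1, -7.88). ∠LAK = 63.7°, so AK runs at -12.0° + (180° − 63.7°) = 104° from the x-axis; with |AK| = 32.2, K = A + 32.2·(cos 104°, sin 104°) = (29.1, 23.3). AK is perpendicular to KG; with |KG| = 12.7 on the right of AK, G = K + 12.7·(0.969, 0.247) = (41.4, 26.5). Then |LG| = |G − L| = 49.2.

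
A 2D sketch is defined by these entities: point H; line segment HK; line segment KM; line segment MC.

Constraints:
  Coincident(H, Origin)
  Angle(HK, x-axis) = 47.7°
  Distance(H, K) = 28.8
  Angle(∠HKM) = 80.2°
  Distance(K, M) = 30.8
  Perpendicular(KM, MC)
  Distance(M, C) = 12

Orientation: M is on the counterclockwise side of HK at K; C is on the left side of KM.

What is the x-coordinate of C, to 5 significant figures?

-13.041

H is at the origin; HK runs at 47.7° with length 28.8, so K = 28.8·(cos 47.7°, sin 47.7°) = (19.383, 21.301). ∠HKM = 80.2°, so KM runs at 47.7° + (180° − 80.2°) = 147.50° from the x-axis; with |KM| = 30.8, M = K + 30.8·(cos 147.50°, sin 147.50°) = (-6.5937, 37.850). The perpendicularity gives MC at right angles to KM; with |MC| = 12.0 on the left of KM, C = M + 12.0·(-0.53730, -0.84339) = (-13.041, 27.730). So C.x = -13.041.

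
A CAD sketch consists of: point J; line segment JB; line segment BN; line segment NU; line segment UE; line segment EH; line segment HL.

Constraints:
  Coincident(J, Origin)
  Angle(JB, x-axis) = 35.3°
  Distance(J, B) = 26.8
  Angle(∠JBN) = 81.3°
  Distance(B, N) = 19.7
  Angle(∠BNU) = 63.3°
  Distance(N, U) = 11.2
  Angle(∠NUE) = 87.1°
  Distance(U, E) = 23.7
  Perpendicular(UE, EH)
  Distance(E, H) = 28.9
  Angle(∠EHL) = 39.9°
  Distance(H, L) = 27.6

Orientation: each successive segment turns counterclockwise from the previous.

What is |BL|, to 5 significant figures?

13.274

J is at the origin; JB runs at 35.3° with length 26.8, so B = (21.872, 15.487). ∠JBN = 81.3° gives BN at 134.00° from the x-axis; with |BN| = 19.7, N = (8.1877, 29.658). ∠BNU = 63.3° gives NU at -109.30° from the x-axis; with |NU| = 11.2, U = (4.4860, 19.087). ∠NUE = 87.1° gives UE at -16.400° from the x-axis; with |UE| = 23.7, E = (27.222, 12.396). UE ⟂ EH, so EH runs at 73.600°; with |EH| = 28.9, H = (35.381, 40.120). ∠EHL = 39.9° gives HL at -146.30° from the x-axis; with |HL| = 27.6, L = (12.419, 24.806). Then |BL| = |L − B| = 13.274.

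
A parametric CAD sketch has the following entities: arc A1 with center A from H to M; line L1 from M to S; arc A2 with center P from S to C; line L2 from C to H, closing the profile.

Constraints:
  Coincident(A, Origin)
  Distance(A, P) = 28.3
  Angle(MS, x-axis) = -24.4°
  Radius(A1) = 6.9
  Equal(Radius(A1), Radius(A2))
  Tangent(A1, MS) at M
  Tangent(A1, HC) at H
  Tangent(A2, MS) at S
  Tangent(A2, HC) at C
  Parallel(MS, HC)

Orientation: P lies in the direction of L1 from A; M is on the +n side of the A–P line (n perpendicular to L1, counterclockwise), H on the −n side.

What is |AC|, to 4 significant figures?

29.13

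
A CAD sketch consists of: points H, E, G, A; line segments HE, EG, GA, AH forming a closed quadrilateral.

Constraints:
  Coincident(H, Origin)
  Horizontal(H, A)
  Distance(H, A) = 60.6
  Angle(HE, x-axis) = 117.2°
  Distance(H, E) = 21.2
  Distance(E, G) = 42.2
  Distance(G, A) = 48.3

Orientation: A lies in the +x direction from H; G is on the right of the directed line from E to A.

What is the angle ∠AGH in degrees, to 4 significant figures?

115.1°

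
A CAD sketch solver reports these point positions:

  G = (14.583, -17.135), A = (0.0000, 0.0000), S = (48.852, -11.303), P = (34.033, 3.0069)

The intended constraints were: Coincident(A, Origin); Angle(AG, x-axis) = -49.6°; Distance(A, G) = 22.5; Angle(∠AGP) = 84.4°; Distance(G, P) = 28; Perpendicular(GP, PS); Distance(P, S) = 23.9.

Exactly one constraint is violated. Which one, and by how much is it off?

Distance(P, S) = 23.9 — off by 3.30.

A = (0.00, 0.00) ✓; AG at -49.60° ✓; |AG| = 22.50 ✓; ∠AGP = 84.40° ✓; |GP| = 28.00 ✓; ∠(GP, PS) = 90.00° ✓; |PS| = 20.60 ✗.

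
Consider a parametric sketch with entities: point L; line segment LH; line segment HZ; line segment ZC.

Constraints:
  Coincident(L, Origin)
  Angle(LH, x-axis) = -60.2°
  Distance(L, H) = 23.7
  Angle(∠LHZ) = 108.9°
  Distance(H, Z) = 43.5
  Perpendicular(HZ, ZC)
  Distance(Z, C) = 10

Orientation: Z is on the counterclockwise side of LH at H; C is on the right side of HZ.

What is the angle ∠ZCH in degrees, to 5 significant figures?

77.053°

∠LHZ = 108.9°, so HZ runs at -60.2° + (180° − 108.9°) = 10.900° from the x-axis; with |HZ| = 43.5, Z = H + 43.5·(cos 10.900°, sin 10.900°) = (54.493, -12.340). The perpendicularity gives ZC at right angles to HZ; with |ZC| = 10.0 on the right of HZ, C = Z + 10.0·(0.18910, -0.98196) = (56.384, -22.160). Then cos ∠ZCH = CZ·CH / (|CZ||CH|), giving 77.053°.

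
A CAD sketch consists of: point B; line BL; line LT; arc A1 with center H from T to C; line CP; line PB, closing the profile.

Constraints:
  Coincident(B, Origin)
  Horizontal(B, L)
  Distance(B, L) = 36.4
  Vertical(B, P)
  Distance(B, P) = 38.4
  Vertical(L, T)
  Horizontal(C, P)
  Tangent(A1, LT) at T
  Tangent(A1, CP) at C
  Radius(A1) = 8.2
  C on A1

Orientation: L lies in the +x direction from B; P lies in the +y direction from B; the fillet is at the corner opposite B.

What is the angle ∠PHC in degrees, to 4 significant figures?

73.79°

The virtual corner opposite B is at (36.40, 38.40). Tangency of A1 to LT means the radius HT is perpendicular to LT and since A1 is tangent to CP there, HC ⟂ CP, with radius 8.2, so the center H sits 8.2 in from both sides at H = (28.20, 30.20). That places the tangent points at T = (36.40, 30.20) on LT and C = (28.20, 38.40) on CP. Then cos ∠PHC = HP·HC / (|HP||HC|), giving 73.79°.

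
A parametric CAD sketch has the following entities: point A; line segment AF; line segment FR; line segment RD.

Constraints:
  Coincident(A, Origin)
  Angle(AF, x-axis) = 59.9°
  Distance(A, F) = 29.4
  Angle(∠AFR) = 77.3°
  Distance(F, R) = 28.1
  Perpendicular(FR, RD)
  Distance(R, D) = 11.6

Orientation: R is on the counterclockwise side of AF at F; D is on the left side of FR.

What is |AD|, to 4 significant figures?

27.57

A is at the origin; AF runs at 59.9° with length 29.4, so F = 29.4·(cos 59.9°, sin 59.9°) = (14.74, 25.44). ∠AFR = 77.3°, so FR runs at 59.9° + (180° − 77.3°) = 162.6° from the x-axis; with |FR| = 28.1, R = F + 28.1·(cos 162.6°, sin 162.6°) = (-12.07, 33.84). FR is perpendicular to RD; with |RD| = 11.6 on the left of FR, D = R + 11.6·(-0.2990, -0.9542) = (-15.54, 22.77). Then |AD| = |D − A| = 27.57.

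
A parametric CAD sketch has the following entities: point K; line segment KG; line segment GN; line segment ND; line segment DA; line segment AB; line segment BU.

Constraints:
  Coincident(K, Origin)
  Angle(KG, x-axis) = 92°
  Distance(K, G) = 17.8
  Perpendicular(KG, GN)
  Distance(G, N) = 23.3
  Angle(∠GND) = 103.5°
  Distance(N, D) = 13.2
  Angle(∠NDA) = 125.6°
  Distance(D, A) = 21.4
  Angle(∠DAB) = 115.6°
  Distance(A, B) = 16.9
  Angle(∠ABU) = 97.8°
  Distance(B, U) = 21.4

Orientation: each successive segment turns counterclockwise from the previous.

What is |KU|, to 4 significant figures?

14.51

∠DAB = 115.6° gives AB at 17.30° from the x-axis; with |AB| = 16.9, B = (4.164, -6.610). ∠ABU = 97.8° gives BU at 99.50° from the x-axis; with |BU| = 21.4, U = (0.6322, 14.50). Then |KU| = |U − K| = 14.51.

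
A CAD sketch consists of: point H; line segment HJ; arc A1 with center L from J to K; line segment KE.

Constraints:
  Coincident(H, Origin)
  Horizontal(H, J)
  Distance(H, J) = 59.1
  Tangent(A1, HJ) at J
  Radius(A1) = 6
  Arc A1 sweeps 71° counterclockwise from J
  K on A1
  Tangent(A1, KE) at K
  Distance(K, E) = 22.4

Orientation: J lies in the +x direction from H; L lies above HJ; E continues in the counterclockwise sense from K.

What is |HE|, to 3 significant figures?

76.4

On A1, J sits at bearing -90° from L; a 71° counterclockwise sweep puts K at bearing -19°, so K = L + 6.0·(cos -19°, sin -19°) = (64.8, 4.05). A1 meets KE tangentially, so LK is at right angles to KE, so KE runs along (−sin -19°, cos -19°); with |KE| = 22.4, E = (72.1, 25.2). Then |HE| = |E − H| = 76.4.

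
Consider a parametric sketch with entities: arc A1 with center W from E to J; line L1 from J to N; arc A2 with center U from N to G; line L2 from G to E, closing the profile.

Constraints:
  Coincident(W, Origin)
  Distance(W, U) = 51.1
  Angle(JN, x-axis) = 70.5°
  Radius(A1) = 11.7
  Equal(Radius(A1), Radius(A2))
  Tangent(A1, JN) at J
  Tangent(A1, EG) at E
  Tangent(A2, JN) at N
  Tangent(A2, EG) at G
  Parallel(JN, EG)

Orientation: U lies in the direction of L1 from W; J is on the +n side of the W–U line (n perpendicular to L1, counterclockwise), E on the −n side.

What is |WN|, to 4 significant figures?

52.42

The slot axis is L1's direction at 70.5°, so u = (cos 70.5°, sin 70.5°) = (0.3338, 0.9426) and n = (−sin 70.5°, cos 70.5°) = (-0.9426, 0.3338). W is at the origin and U lies 51.1 along u from W, so U = 51.1·u = (17.06, 48.17). Tangency of A1 to both parallel lines with radius 11.7 puts J and E at W ± 11.7·n: J = (-11.03, 3.906), E = (11.03, -3.906). Equal radii place N and G the same way about U: N = U + 11.7·n = (6.029, 52.07), G = U − 11.7·n = (28.09, 44.26). Then |WN| = |N − W| = 52.42.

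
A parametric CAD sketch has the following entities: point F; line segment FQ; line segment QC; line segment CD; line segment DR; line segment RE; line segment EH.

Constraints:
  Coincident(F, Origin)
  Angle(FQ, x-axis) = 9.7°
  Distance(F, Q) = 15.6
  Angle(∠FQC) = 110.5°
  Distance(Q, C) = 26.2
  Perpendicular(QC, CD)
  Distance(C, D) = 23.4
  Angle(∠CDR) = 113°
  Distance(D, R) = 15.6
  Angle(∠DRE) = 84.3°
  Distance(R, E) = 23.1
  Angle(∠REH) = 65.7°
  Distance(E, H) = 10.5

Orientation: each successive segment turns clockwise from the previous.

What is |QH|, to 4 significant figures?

17.69

F is at the origin; FQ runs at 9.7° with length 15.6, so Q = (15.38, 2.628). ∠FQC = 110.5° gives QC at -59.80° from the x-axis; with |QC| = 26.2, C = (28.56, -20.02). QC is perpendicular to CD, so CD runs at -149.8°; with |CD| = 23.4, D = (8.332, -31.79). ∠CDR = 113.0° gives DR at 143.2° from the x-axis; with |DR| = 15.6, R = (-4.159, -22.44). ∠DRE = 84.3° gives RE at 47.50° from the x-axis; with |RE| = 23.1, E = (11.45, -5.410). ∠REH = 65.7° gives EH at -66.80° from the x-axis; with |EH| = 10.5, H = (15.58, -15.06). Then |QH| = |H − Q| = 17.69.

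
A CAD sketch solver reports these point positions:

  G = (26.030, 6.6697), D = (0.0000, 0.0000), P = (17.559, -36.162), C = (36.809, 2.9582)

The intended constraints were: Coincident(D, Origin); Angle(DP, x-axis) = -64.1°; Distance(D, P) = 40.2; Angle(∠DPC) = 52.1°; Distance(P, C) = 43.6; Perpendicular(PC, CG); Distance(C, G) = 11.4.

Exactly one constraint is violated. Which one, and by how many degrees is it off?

Perpendicular(PC, CG) — off by 7.20°.

D = (0.00, 0.00) ✓; DP at -64.10° ✓; |DP| = 40.20 ✓; ∠DPC = 52.10° ✓; |PC| = 43.60 ✓; ∠(PC, CG) = 97.20° ✗; |CG| = 11.40 ✓.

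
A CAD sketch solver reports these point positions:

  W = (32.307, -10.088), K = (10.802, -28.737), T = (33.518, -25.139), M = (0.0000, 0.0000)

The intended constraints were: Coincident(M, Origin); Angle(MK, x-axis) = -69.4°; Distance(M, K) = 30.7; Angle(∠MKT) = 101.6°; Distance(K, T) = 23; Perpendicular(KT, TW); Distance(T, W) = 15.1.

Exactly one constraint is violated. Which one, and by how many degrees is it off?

Perpendicular(KT, TW) — off by 4.40°.

M = (0.00, 0.00) ✓; MK at -69.40° ✓; |MK| = 30.70 ✓; ∠MKT = 101.6° ✓; |KT| = 23.00 ✓; ∠(KT, TW) = 85.60° ✗; |TW| = 15.10 ✓.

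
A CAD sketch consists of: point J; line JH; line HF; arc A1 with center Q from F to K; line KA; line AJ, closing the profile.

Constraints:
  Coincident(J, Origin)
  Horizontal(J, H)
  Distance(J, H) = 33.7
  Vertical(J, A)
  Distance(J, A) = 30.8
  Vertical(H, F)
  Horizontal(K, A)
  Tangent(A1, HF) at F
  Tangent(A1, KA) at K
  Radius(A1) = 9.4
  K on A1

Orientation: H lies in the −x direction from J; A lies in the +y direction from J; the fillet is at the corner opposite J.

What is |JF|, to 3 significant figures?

39.9

The virtual corner opposite J is at (-33.7, 30.8). A1 meets HF tangentially, so QF is at right angles to HF and since A1 is tangent to KA there, QK ⟂ KA, with radius 9.4, so the center Q sits 9.4 in from both sides at Q = (-24.3, 21.4). That places the tangent points at F = (-33.7, 21.4) on HF and K = (-24.3, 30.8) on KA. Then |JF| = |F − J| = 39.9.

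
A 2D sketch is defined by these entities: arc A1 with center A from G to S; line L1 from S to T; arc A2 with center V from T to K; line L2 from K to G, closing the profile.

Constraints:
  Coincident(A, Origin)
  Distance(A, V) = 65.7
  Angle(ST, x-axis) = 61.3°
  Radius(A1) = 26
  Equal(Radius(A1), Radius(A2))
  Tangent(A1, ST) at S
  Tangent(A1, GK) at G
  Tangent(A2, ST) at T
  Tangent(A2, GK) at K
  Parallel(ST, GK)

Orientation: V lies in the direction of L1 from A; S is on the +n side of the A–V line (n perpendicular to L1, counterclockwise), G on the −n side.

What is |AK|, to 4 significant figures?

70.66

Tangency of A1 to both parallel lines with radius 26.0 puts S and G at A ± 26.0·n: S = (-22.81, 12.49), G = (22.81, -12.49). Equal radii place T and K the same way about V: T = V + 26.0·n = (8.745, 70.11), K = V − 26.0·n = (54.36, 45.14). Then |AK| = |K − A| = 70.66.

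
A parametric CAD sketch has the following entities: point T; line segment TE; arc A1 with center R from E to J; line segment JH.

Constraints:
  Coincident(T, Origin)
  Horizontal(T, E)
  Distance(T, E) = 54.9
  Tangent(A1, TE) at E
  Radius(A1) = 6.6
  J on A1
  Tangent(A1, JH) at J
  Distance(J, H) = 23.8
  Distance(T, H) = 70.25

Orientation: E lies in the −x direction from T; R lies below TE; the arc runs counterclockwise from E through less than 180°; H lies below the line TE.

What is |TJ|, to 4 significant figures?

61.76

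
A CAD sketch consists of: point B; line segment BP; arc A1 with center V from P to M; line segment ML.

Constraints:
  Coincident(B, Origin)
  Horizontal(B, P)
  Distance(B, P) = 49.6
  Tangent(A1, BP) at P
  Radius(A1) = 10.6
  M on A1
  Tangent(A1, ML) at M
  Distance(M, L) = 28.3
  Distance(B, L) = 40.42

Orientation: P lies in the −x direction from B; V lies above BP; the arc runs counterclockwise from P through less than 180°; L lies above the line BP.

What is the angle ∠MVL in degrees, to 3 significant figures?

69.5°

B is at the origin; BP is horizontal with |BP| = 49.6 and P on the −x side, so P = (-49.6, 0.00). The tangent condition forces VP to be normal to BP, so V = P + (0, 10.6) = (-49.6, 10.6). Since VM ⟂ ML (tangency), |VL| = √(10.6² + 28.3²) = 30.2 regardless of where M sits on A1. So L lies on both circle(B, 40.42) and circle(V, 30.2); the above-BP intersection is L = (-26.7, 30.3). M is the foot of the tangent from L: M = (-40.3, 5.51).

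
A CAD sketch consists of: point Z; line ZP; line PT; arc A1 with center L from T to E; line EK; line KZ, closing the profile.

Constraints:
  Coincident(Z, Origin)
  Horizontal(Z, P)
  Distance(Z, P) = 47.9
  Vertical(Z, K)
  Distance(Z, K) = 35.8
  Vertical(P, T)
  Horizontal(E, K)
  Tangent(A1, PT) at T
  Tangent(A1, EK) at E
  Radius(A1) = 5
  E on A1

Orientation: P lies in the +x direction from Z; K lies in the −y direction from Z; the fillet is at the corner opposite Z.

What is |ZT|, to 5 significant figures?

56.948

Z is at the origin; ZP is horizontal with |ZP| = 47.9 and P on the +x side, so P = (47.900, 0.0000). Z and K share the same x with |ZK| = 35.8 and K on the −y side, so K = (0.0000, -35.800). The virtual corner opposite Z is at (47.900, -35.800). A1 meets PT tangentially, so LT is at right angles to PT and A1 meets EK tangentially, so LE is at right angles to EK, with radius 5.0, so the center L sits 5.0 in from both sides at L = (42.900, -30.800). That places the tangent points at T = (47.900, -30.800) on PT and E = (42.900, -35.800) on EK. Then |ZT| = |T − Z| = 56.948.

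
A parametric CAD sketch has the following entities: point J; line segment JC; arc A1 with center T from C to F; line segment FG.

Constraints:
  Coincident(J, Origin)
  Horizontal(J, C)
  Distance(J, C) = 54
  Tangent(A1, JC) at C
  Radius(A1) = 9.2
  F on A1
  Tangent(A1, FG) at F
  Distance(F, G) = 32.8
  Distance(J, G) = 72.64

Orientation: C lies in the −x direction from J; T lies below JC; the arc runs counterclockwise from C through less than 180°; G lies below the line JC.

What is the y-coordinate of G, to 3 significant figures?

-43.0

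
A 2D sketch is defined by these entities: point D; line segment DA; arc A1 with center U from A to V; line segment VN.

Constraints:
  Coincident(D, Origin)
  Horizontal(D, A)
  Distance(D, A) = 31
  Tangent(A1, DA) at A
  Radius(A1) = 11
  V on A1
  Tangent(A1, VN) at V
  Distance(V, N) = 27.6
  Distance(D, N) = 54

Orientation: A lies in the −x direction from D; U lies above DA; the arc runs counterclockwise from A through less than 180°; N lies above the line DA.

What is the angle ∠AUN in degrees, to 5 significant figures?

170.42°

D is at the origin; D and A share the same y with |DA| = 31.0 and A on the −x side, so A = (-31.000, 0.0000). Tangency of A1 to DA means the radius UA is perpendicular to DA, so U = A + (0, 11) = (-31.000, 11.000). Since UV ⟂ VN (tangency), |UN| = √(11.0² + 27.6²) = 29.711 regardless of where V sits on A1. So N lies on both circle(D, 54.0) and circle(U, 29.711); the above-DA intersection is N = (-35.947, 40.297). V is the foot of the tangent from N: V = (-21.602, 16.717).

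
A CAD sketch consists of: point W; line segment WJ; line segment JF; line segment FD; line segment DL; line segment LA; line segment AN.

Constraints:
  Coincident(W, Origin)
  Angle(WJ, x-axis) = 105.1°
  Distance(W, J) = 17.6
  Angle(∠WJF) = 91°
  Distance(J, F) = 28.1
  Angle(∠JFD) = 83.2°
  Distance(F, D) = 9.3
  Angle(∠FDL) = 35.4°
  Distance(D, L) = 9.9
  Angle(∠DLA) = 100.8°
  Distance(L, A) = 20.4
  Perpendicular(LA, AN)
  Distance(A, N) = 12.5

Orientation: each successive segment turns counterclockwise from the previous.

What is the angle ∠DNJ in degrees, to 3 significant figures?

28.9°

W is at the origin; WJ runs at 105.1° with length 17.6, so J = (-4.58, 17.0). ∠WJF = 91.0° gives JF at -166° from the x-axis; with |JF| = 28.1, F = (-31.8, 10.1). ∠JFD = 83.2° gives FD at -69.1° from the x-axis; with |FD| = 9.3, D = (-28.5, 1.46). ∠FDL = 35.4° gives DL at 75.5° from the x-axis; with |DL| = 9.9, L = (-26.0, 11.0). ∠DLA = 100.8° gives LA at 155° from the x-axis; with |LA| = 20.4, A = (-44.5, 19.8). LA is perpendicular to AN, so AN runs at -115°; with |AN| = 12.5, N = (-49.8, 8.46). Then cos ∠DNJ = ND·NJ / (|ND||NJ|), giving 28.9°.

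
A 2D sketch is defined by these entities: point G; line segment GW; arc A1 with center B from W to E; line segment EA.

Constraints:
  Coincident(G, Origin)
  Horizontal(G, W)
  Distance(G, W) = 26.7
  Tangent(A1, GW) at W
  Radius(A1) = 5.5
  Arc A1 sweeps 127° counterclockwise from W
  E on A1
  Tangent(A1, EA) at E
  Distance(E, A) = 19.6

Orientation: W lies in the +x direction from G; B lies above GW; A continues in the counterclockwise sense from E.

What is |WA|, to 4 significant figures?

25.56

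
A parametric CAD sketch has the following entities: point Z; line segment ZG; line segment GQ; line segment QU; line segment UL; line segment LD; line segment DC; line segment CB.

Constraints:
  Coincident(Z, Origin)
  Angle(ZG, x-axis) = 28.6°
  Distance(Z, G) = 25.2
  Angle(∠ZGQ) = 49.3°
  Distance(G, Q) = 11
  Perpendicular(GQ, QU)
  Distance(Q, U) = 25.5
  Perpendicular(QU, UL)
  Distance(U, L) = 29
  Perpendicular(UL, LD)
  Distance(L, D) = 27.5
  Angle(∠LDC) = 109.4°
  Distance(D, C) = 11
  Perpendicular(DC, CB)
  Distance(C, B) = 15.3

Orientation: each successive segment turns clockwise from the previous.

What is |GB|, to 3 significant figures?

9.14

∠LDC = 109.4° gives DC at -82.7° from the x-axis; with |DC| = 11.0, C = (29.3, 18.3). The perpendicularity gives CB at right angles to DC, so CB runs at -173°; with |CB| = 15.3, B = (14.1, 16.4). Then |GB| = |B − G| = 9.14.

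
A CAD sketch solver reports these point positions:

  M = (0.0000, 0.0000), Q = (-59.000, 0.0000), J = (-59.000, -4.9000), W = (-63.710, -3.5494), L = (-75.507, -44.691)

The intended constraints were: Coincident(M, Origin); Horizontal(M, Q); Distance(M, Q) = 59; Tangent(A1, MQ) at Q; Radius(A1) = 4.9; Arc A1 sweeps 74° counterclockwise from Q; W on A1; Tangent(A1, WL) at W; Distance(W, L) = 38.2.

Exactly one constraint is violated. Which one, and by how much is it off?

Distance(W, L) = 38.2 — off by 4.60.

M = (0.00, 0.00) ✓; M.y = 0.00, Q.y = 0.00 ✓; |MQ| = 59.00 ✓; ∠(JQ, QM) = 90.00° ✓; |JQ| = 4.900 ✓; bearing(J→W) − bearing(J→Q) = 74.00° ✓; |JW| = 4.900 ✓; ∠(JW, WL) = 90.00° ✓; |WL| = 42.80 ✗.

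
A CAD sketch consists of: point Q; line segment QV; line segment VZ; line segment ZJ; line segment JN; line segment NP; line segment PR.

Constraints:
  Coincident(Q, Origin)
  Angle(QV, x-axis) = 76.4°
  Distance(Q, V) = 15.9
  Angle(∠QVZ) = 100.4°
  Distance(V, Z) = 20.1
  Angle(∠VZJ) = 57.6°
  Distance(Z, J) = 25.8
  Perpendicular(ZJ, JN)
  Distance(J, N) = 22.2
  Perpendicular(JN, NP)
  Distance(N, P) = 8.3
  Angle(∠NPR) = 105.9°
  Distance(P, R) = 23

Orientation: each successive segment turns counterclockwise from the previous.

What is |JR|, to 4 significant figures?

14.60

JN ⟂ NP, so NP runs at 98.40°; with |NP| = 8.3, P = (9.895, 9.560). ∠NPR = 105.9° gives PR at 172.5° from the x-axis; with |PR| = 23.0, R = (-12.91, 12.56). Then |JR| = |R − J| = 14.60.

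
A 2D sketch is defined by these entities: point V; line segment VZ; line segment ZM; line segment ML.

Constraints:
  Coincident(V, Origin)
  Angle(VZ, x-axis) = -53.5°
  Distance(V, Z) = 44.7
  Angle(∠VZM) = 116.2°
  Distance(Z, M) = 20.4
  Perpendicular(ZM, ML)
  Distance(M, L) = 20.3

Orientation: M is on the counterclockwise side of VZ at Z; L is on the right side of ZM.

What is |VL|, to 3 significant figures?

72.5

V is at the origin; VZ runs at -53.5° with length 44.7, so Z = 44.7·(cos -53.5°, sin -53.5°) = (26.6, -35.9). ∠VZM = 116.2°, so ZM runs at -53.5° + (180° − 116.2°) = 10.3° from the x-axis; with |ZM| = 20.4, M = Z + 20.4·(cos 10.3°, sin 10.3°) = (46.7, -32.3). ZM is perpendicular to ML; with |ML| = 20.3 on the right of ZM, L = M + 20.3·(0.179, -0.984) = (50.3, -52.3). Then |VL| = |L − V| = 72.5.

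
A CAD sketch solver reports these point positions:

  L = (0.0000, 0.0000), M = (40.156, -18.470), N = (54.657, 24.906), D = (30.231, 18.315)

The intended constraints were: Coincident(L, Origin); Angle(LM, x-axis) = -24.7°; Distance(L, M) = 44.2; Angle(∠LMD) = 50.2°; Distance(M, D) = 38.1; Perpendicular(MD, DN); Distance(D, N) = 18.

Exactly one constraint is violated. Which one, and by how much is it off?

Distance(D, N) = 18 — off by 7.30.

L = (0.00, 0.00) ✓; LM at -24.70° ✓; |LM| = 44.20 ✓; ∠LMD = 50.20° ✓; |MD| = 38.10 ✓; ∠(MD, DN) = 90.00° ✓; |DN| = 25.30 ✗.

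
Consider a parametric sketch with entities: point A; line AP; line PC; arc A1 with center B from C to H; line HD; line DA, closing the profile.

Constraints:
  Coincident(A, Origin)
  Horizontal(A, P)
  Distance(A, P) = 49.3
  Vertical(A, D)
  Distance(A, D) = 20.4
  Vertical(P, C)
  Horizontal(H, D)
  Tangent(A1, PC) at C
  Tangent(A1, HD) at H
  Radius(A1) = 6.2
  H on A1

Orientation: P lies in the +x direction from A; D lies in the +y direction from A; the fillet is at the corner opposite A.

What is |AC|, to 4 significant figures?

51.30

The virtual corner opposite A is at (49.30, 20.40). Since A1 is tangent to PC there, BC ⟂ PC and A1 meets HD tangentially, so BH is at right angles to HD, with radius 6.2, so the center B sits 6.2 in from both sides at B = (43.10, 14.20). That places the tangent points at C = (49.30, 14.20) on PC and H = (43.10, 20.40) on HD. Then |AC| = |C − A| = 51.30.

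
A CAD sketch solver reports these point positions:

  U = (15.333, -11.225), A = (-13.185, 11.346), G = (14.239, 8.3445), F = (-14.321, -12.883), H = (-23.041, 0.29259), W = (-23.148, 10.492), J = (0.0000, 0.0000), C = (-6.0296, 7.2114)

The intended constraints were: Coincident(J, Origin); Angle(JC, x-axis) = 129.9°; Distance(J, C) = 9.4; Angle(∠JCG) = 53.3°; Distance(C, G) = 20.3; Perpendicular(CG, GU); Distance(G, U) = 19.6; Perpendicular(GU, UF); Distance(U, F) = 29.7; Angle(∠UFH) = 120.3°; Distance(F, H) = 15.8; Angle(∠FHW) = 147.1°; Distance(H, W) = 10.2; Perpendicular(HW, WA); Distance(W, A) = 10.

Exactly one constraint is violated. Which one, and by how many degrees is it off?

Perpendicular(HW, WA) — off by 4.30°.

J = (0.00, 0.00) ✓; JC at 129.9° ✓; |JC| = 9.400 ✓; ∠JCG = 53.30° ✓; |CG| = 20.30 ✓; ∠(CG, GU) = 90.00° ✓; |GU| = 19.60 ✓; ∠(GU, UF) = 90.00° ✓; |UF| = 29.70 ✓; ∠UFH = 120.3° ✓; |FH| = 15.80 ✓; ∠FHW = 147.1° ✓; |HW| = 10.20 ✓; ∠(HW, WA) = 85.70° ✗; |WA| = 10.00 ✓.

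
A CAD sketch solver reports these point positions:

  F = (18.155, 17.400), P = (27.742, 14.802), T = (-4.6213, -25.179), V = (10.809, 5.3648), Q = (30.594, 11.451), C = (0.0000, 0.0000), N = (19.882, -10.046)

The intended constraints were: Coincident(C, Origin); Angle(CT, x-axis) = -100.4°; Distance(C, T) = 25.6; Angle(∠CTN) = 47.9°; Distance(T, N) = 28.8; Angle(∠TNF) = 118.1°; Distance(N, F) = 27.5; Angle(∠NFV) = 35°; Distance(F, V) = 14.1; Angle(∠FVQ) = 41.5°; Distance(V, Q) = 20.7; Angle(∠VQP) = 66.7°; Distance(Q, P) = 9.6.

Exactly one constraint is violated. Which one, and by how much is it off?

Distance(Q, P) = 9.6 — off by 5.20.

C = (0.00, 0.00) ✓; CT at -100.4° ✓; |CT| = 25.60 ✓; ∠CTN = 47.90° ✓; |TN| = 28.80 ✓; ∠TNF = 118.1° ✓; |NF| = 27.50 ✓; ∠NFV = 35.00° ✓; |FV| = 14.10 ✓; ∠FVQ = 41.50° ✓; |VQ| = 20.70 ✓; ∠VQP = 66.70° ✓; |QP| = 4.400 ✗.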